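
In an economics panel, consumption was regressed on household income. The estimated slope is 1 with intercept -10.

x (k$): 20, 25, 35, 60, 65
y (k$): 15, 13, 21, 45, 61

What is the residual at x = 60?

r = -5

ŷ = -10 + 60 = 50
r = 45 − 50 = -5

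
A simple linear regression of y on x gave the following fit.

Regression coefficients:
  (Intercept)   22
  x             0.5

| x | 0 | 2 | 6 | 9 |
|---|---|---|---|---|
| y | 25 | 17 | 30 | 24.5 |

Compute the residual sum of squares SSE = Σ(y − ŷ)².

SSE = 74

x=0: ŷ = 22 + 0.5·0 = 22; e = 25 − 22 = 3
x=2: ŷ = 22 + 0.5·2 = 23; e = 17 − 23 = -6
x=6: ŷ = 22 + 0.5·6 = 25; e = 30 − 25 = 5
x=9: ŷ = 22 + 0.5·9 = 26.5; e = 24.5 − 26.5 = -2
SSE = 9 + 36 + 25 + 4 = 74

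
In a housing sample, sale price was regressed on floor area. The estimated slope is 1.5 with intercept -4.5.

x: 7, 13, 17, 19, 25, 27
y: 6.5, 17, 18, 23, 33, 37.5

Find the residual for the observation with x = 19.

ŷ = -4.5 + 1.5·19 = 24
r = 23 − 24 = -1

r = -1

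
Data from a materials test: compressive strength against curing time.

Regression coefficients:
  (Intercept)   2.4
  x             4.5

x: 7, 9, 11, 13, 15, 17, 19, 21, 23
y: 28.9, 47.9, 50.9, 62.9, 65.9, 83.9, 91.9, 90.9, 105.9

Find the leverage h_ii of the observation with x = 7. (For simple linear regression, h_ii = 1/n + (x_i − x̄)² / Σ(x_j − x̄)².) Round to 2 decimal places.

h = 0.38

x̄ = (7 + 9 + 11 + 13 + 15 + 17 + 19 + 21 + 23)/9 = 15
Σ(x − x̄)² = 64 + 36 + 16 + 4 + 0 + 4 + 16 + 36 + 64 = 240
h = 1/9 + (-8)²/240 = 0.111111 + 0.266667 = 0.38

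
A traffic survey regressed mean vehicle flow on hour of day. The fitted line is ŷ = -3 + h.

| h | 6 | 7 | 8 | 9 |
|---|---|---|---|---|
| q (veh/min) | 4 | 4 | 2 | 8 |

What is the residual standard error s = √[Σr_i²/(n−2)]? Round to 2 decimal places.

h=6: ŷ = -3 + 6 = 3; r = 4 − 3 = 1
h=7: ŷ = -3 + 7 = 4; r = 4 − 4 = 0
h=8: ŷ = -3 + 8 = 5; r = 2 − 5 = -3
h=9: ŷ = -3 + 9 = 6; r = 8 − 6 = 2
SSE = 1 + 0 + 9 + 4 = 14
s = √(14/2) = √7 ≈ 2.65

s = 2.65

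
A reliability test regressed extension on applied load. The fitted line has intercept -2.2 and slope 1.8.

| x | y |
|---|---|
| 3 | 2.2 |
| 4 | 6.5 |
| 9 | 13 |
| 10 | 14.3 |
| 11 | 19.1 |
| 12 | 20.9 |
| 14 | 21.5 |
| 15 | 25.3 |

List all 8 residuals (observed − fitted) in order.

-1, 1.5, -1, -1.5, 1.5, 1.5, -1.5, 0.5

x=3: ŷ = -2.2 + 1.8·3 = 3.2; r = 2.2 − 3.2 = -1
x=4: ŷ = -2.2 + 1.8·4 = 5; r = 6.5 − 5 = 1.5
x=9: ŷ = -2.2 + 1.8·9 = 14; r = 13 − 14 = -1
x=10: ŷ = -2.2 + 1.8·10 = 15.8; r = 14.3 − 15.8 = -1.5
x=11: ŷ = -2.2 + 1.8·11 = 17.6; r = 19.1 − 17.6 = 1.5
x=12: ŷ = -2.2 + 1.8·12 = 19.4; r = 20.9 − 19.4 = 1.5
x=14: ŷ = -2.2 + 1.8·14 = 23; r = 21.5 − 23 = -1.5
x=15: ŷ = -2.2 + 1.8·15 = 24.8; r = 25.3 − 24.8 = 0.5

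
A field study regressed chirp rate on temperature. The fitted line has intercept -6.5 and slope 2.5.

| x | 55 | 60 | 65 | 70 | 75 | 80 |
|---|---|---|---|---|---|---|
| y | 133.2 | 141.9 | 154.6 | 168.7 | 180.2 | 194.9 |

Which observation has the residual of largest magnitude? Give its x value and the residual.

x = 55, r = 2.2

x=55: ŷ = -6.5 + 2.5·55 = 131; r = 133.2 − 131 = 2.2
x=60: ŷ = -6.5 + 2.5·60 = 143.5; r = 141.9 − 143.5 = -1.6
x=65: ŷ = -6.5 + 2.5·65 = 156; r = 154.6 − 156 = -1.4
x=70: ŷ = -6.5 + 2.5·70 = 168.5; r = 168.7 − 168.5 = 0.2
x=75: ŷ = -6.5 + 2.5·75 = 181; r = 180.2 − 181 = -0.8
x=80: ŷ = -6.5 + 2.5·80 = 193.5; r = 194.9 − 193.5 = 1.4
Largest |r| is 2.2 at x = 55, residual 2.2.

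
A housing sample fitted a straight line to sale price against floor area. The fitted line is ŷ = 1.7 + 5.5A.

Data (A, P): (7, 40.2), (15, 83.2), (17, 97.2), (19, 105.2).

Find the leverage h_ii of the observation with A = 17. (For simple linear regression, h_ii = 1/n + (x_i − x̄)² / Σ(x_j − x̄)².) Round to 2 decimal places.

h = 0.33

Ā = (7 + 15 + 17 + 19)/4 = 14.5
Σ(A − Ā)² = 56.25 + 0.25 + 6.25 + 20.25 = 83
h = 1/4 + (2.5)²/83 = 0.25 + 0.0753012 = 0.33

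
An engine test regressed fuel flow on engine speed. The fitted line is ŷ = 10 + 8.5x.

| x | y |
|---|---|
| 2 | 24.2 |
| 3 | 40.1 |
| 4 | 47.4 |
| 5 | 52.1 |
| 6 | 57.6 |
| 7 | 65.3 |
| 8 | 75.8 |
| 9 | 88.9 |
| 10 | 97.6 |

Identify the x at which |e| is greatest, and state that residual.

x = 3, e = 4.6

x=2: ŷ = 10 + 8.5·2 = 27; e = 24.2 − 27 = -2.8
x=3: ŷ = 10 + 8.5·3 = 35.5; e = 40.1 − 35.5 = 4.6
x=4: ŷ = 10 + 8.5·4 = 44; e = 47.4 − 44 = 3.4
x=5: ŷ = 10 + 8.5·5 = 52.5; e = 52.1 − 52.5 = -0.4
x=6: ŷ = 10 + 8.5·6 = 61; e = 57.6 − 61 = -3.4
x=7: ŷ = 10 + 8.5·7 = 69.5; e = 65.3 − 69.5 = -4.2
x=8: ŷ = 10 + 8.5·8 = 78; e = 75.8 − 78 = -2.2
x=9: ŷ = 10 + 8.5·9 = 86.5; e = 88.9 − 86.5 = 2.4
x=10: ŷ = 10 + 8.5·10 = 95; e = 97.6 − 95 = 2.6
Largest |e| is 4.6 at x = 3, residual 4.6.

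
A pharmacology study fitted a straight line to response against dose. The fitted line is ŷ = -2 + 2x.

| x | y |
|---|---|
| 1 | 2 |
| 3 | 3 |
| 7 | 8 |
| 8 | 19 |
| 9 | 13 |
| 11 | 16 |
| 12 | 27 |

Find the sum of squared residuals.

SSE = 96

x=1: ŷ = -2 + 2·1 = 0; r = 2 − 0 = 2
x=3: ŷ = -2 + 2·3 = 4; r = 3 − 4 = -1
x=7: ŷ = -2 + 2·7 = 12; r = 8 − 12 = -4
x=8: ŷ = -2 + 2·8 = 14; r = 19 − 14 = 5
x=9: ŷ = -2 + 2·9 = 16; r = 13 − 16 = -3
x=11: ŷ = -2 + 2·11 = 20; r = 16 − 20 = -4
x=12: ŷ = -2 + 2·12 = 22; r = 27 − 22 = 5
SSE = 4 + 1 + 16 + 25 + 9 + 16 + 25 = 96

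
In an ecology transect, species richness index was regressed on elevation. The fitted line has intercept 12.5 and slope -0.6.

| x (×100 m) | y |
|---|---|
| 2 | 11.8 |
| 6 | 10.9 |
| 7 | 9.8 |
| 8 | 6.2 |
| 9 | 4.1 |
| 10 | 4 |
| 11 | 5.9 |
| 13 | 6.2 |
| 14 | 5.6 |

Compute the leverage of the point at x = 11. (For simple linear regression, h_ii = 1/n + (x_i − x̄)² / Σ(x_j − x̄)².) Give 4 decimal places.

h = 0.1520

x̄ = (2 + 6 + 7 + 8 + 9 + 10 + 11 + 13 + 14)/9 = 8.88889
Σ(x − x̄)² = 47.4568 + 8.34568 + 3.5679 + 0.790123 + 0.0123457 + 1.23457 + 4.45679 + 16.9012 + 26.1235 = 108.889
h = 1/9 + (2.11111)²/108.889 = 0.111111 + 0.0409297 = 0.1520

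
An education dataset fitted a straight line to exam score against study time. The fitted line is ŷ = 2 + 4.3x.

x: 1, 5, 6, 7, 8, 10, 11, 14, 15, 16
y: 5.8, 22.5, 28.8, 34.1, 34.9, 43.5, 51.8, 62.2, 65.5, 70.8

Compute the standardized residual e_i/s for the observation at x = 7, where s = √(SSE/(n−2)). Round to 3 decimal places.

1.333

x=1: ŷ = 2 + 4.3·1 = 6.3; e = 5.8 − 6.3 = -0.5
x=5: ŷ = 2 + 4.3·5 = 23.5; e = 22.5 − 23.5 = -1
x=6: ŷ = 2 + 4.3·6 = 27.8; e = 28.8 − 27.8 = 1
x=7: ŷ = 2 + 4.3·7 = 32.1; e = 34.1 − 32.1 = 2
x=8: ŷ = 2 + 4.3·8 = 36.4; e = 34.9 − 36.4 = -1.5
x=10: ŷ = 2 + 4.3·10 = 45; e = 43.5 − 45 = -1.5
x=11: ŷ = 2 + 4.3·11 = 49.3; e = 51.8 − 49.3 = 2.5
x=14: ŷ = 2 + 4.3·14 = 62.2; e = 62.2 − 62.2 = 0
x=15: ŷ = 2 + 4.3·15 = 66.5; e = 65.5 − 66.5 = -1
x=16: ŷ = 2 + 4.3·16 = 70.8; e = 70.8 − 70.8 = 0
SSE = 0.25 + 1 + 1 + 4 + 2.25 + 2.25 + 6.25 + 0 + 1 + 0 = 18
s = √(18/8) = 1.5
e/s = 2 / 1.5 = 1.333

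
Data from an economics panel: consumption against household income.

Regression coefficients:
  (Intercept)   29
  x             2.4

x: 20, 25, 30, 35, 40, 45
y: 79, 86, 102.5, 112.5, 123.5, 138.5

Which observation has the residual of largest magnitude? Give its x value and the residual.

x=20: ŷ = 29 + 2.4·20 = 77; r = 79 − 77 = 2
x=25: ŷ = 29 + 2.4·25 = 89; r = 86 − 89 = -3
x=30: ŷ = 29 + 2.4·30 = 101; r = 102.5 − 101 = 1.5
x=35: ŷ = 29 + 2.4·35 = 113; r = 112.5 − 113 = -0.5
x=40: ŷ = 29 + 2.4·40 = 125; r = 123.5 − 125 = -1.5
x=45: ŷ = 29 + 2.4·45 = 137; r = 138.5 − 137 = 1.5
Largest |r| is 3 at x = 25, residual -3.

x = 25, r = -3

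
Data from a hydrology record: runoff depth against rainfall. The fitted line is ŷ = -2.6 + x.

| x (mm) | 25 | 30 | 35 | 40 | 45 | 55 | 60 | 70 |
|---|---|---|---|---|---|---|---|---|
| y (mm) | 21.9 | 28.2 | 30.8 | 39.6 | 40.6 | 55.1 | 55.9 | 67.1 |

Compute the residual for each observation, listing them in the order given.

x=25: ŷ = -2.6 + 25 = 22.4; e = 21.9 − 22.4 = -0.5
x=30: ŷ = -2.6 + 30 = 27.4; e = 28.2 − 27.4 = 0.8
x=35: ŷ = -2.6 + 35 = 32.4; e = 30.8 − 32.4 = -1.6
x=40: ŷ = -2.6 + 40 = 37.4; e = 39.6 − 37.4 = 2.2
x=45: ŷ = -2.6 + 45 = 42.4; e = 40.6 − 42.4 = -1.8
x=55: ŷ = -2.6 + 55 = 52.4; e = 55.1 − 52.4 = 2.7
x=60: ŷ = -2.6 + 60 = 57.4; e = 55.9 − 57.4 = -1.5
x=70: ŷ = -2.6 + 70 = 67.4; e = 67.1 − 67.4 = -0.3

-0.5, 0.8, -1.6, 2.2, -1.8, 2.7, -1.5, -0.3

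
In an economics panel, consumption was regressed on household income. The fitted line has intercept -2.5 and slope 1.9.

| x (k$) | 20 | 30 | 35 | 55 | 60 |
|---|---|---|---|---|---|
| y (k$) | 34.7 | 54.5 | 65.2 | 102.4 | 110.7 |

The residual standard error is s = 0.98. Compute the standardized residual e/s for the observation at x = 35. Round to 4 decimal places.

1.2245

ŷ = -2.5 + 1.9·35 = 64
e = 65.2 − 64 = 1.2
e/s = 1.2 / 0.98 = 1.2245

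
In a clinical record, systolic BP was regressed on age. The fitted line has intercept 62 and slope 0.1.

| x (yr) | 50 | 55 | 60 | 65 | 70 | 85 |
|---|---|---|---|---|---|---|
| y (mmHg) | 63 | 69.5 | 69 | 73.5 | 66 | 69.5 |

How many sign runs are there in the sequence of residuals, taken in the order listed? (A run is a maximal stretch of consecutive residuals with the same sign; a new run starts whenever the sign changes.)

x=50: ŷ = 62 + 0.1·50 = 67; e = 63 − 67 = -4
x=55: ŷ = 62 + 0.1·55 = 67.5; e = 69.5 − 67.5 = 2
x=60: ŷ = 62 + 0.1·60 = 68; e = 69 − 68 = 1
x=65: ŷ = 62 + 0.1·65 = 68.5; e = 73.5 − 68.5 = 5
x=70: ŷ = 62 + 0.1·70 = 69; e = 66 − 69 = -3
x=85: ŷ = 62 + 0.1·85 = 70.5; e = 69.5 − 70.5 = -1
Signs: − + + + − −
Runs: −×1, +×3, −×2 → 3

3 runs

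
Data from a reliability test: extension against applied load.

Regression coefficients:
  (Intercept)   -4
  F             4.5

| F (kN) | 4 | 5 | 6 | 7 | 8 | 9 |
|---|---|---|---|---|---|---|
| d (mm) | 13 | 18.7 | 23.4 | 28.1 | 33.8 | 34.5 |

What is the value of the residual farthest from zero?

r = -2

F=4: d̂ = -4 + 4.5·4 = 14; r = 13 − 14 = -1
F=5: d̂ = -4 + 4.5·5 = 18.5; r = 18.7 − 18.5 = 0.2
F=6: d̂ = -4 + 4.5·6 = 23; r = 23.4 − 23 = 0.4
F=7: d̂ = -4 + 4.5·7 = 27.5; r = 28.1 − 27.5 = 0.6
F=8: d̂ = -4 + 4.5·8 = 32; r = 33.8 − 32 = 1.8
F=9: d̂ = -4 + 4.5·9 = 36.5; r = 34.5 − 36.5 = -2
Largest |r| is 2 at F = 9, residual -2.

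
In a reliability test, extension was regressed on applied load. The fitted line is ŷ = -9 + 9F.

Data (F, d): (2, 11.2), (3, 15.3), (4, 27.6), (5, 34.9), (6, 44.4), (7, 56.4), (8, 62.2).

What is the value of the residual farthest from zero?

F=2: ŷ = -9 + 9·2 = 9; r = 11.2 − 9 = 2.2
F=3: ŷ = -9 + 9·3 = 18; r = 15.3 − 18 = -2.7
F=4: ŷ = -9 + 9·4 = 27; r = 27.6 − 27 = 0.6
F=5: ŷ = -9 + 9·5 = 36; r = 34.9 − 36 = -1.1
F=6: ŷ = -9 + 9·6 = 45; r = 44.4 − 45 = -0.6
F=7: ŷ = -9 + 9·7 = 54; r = 56.4 − 54 = 2.4
F=8: ŷ = -9 + 9·8 = 63; r = 62.2 − 63 = -0.8
Largest |r| is 2.7 at F = 3, residual -2.7.

r = -2.7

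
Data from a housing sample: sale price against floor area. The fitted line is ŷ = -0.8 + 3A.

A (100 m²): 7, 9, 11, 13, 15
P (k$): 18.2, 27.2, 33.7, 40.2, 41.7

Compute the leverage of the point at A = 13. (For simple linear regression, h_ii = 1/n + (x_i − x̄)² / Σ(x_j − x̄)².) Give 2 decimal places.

Ā = (7 + 9 + 11 + 13 + 15)/5 = 11
Σ(A − Ā)² = 16 + 4 + 0 + 4 + 16 = 40
h = 1/5 + (2)²/40 = 0.2 + 0.1 = 0.30

h = 0.30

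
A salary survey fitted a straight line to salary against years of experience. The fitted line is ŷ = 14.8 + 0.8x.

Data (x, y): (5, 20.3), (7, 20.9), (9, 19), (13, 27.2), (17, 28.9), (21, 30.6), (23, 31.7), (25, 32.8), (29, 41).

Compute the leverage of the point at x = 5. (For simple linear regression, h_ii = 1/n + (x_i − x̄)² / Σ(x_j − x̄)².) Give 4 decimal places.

h = 0.3405

x̄ = (5 + 7 + 9 + 13 + 17 + 21 + 23 + 25 + 29)/9 = 16.5556
Σ(x − x̄)² = 133.531 + 91.3086 + 57.0864 + 12.642 + 0.197531 + 19.7531 + 41.5309 + 71.3086 + 154.864 = 582.222
h = 1/9 + (-11.5556)²/582.222 = 0.111111 + 0.229347 = 0.3405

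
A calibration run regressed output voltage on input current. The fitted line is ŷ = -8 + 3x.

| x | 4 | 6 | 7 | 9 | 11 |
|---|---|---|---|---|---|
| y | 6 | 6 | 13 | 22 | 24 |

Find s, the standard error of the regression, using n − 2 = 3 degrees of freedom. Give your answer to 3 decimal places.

x=4: ŷ = -8 + 3·4 = 4; r = 6 − 4 = 2
x=6: ŷ = -8 + 3·6 = 10; r = 6 − 10 = -4
x=7: ŷ = -8 + 3·7 = 13; r = 13 − 13 = 0
x=9: ŷ = -8 + 3·9 = 19; r = 22 − 19 = 3
x=11: ŷ = -8 + 3·11 = 25; r = 24 − 25 = -1
SSE = 4 + 16 + 0 + 9 + 1 = 30
s = √(30/3) = √10 ≈ 3.162

s = 3.162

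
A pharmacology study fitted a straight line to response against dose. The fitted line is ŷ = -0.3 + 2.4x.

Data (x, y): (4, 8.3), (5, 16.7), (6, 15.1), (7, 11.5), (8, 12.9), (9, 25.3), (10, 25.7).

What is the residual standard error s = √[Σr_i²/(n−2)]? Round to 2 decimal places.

x=4: ŷ = -0.3 + 2.4·4 = 9.3; r = 8.3 − 9.3 = -1
x=5: ŷ = -0.3 + 2.4·5 = 11.7; r = 16.7 − 11.7 = 5
x=6: ŷ = -0.3 + 2.4·6 = 14.1; r = 15.1 − 14.1 = 1
x=7: ŷ = -0.3 + 2.4·7 = 16.5; r = 11.5 − 16.5 = -5
x=8: ŷ = -0.3 + 2.4·8 = 18.9; r = 12.9 − 18.9 = -6
x=9: ŷ = -0.3 + 2.4·9 = 21.3; r = 25.3 − 21.3 = 4
x=10: ŷ = -0.3 + 2.4·10 = 23.7; r = 25.7 − 23.7 = 2
SSE = 1 + 25 + 1 + 25 + 36 + 16 + 4 = 108
s = √(108/5) = √21.6 ≈ 4.65

s = 4.65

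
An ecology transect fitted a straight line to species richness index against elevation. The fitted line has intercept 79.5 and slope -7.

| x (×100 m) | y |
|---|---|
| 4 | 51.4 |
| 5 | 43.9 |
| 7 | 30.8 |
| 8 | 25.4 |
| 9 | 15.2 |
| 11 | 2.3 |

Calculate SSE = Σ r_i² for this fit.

SSE = 5.8

x=4: ŷ = 79.5 − 7·4 = 51.5; r = 51.4 − 51.5 = -0.1
x=5: ŷ = 79.5 − 7·5 = 44.5; r = 43.9 − 44.5 = -0.6
x=7: ŷ = 79.5 − 7·7 = 30.5; r = 30.8 − 30.5 = 0.3
x=8: ŷ = 79.5 − 7·8 = 23.5; r = 25.4 − 23.5 = 1.9
x=9: ŷ = 79.5 − 7·9 = 16.5; r = 15.2 − 16.5 = -1.3
x=11: ŷ = 79.5 − 7·11 = 2.5; r = 2.3 − 2.5 = -0.2
SSE = 0.01 + 0.36 + 0.09 + 3.61 + 1.69 + 0.04 = 5.8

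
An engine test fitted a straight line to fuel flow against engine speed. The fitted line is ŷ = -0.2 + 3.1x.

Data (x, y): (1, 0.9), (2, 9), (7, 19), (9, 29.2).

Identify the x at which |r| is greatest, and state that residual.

x = 2, r = 3

x=1: ŷ = -0.2 + 3.1·1 = 2.9; r = 0.9 − 2.9 = -2
x=2: ŷ = -0.2 + 3.1·2 = 6; r = 9 − 6 = 3
x=7: ŷ = -0.2 + 3.1·7 = 21.5; r = 19 − 21.5 = -2.5
x=9: ŷ = -0.2 + 3.1·9 = 27.7; r = 29.2 − 27.7 = 1.5
Largest |r| is 3 at x = 2, residual 3.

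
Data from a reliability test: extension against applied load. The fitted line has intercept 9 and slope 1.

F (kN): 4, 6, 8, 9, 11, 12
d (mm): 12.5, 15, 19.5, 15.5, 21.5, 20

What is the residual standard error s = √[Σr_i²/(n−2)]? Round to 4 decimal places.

s = 2.0000

F=4: d̂ = 9 + 4 = 13; r = 12.5 − 13 = -0.5
F=6: d̂ = 9 + 6 = 15; r = 15 − 15 = 0
F=8: d̂ = 9 + 8 = 17; r = 19.5 − 17 = 2.5
F=9: d̂ = 9 + 9 = 18; r = 15.5 − 18 = -2.5
F=11: d̂ = 9 + 11 = 20; r = 21.5 − 20 = 1.5
F=12: d̂ = 9 + 12 = 21; r = 20 − 21 = -1
SSE = 0.25 + 0 + 6.25 + 6.25 + 2.25 + 1 = 16
s = √(16/4) = √4 ≈ 2.0000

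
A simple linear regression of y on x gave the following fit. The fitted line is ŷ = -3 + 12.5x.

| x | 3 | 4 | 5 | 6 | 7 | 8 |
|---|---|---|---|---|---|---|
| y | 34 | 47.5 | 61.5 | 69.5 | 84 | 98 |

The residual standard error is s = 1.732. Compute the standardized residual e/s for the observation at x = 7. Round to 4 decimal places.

ŷ = -3 + 12.5·7 = 84.5
e = 84 − 84.5 = -0.5
e/s = -0.5 / 1.732 = -0.2887

-0.2887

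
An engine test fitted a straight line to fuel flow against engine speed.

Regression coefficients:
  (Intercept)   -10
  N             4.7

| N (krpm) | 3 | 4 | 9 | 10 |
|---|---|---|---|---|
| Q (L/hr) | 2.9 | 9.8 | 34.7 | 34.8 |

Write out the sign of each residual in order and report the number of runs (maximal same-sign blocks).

3 runs

N=3: Q̂ = -10 + 4.7·3 = 4.1; r = 2.9 − 4.1 = -1.2
N=4: Q̂ = -10 + 4.7·4 = 8.8; r = 9.8 − 8.8 = 1
N=9: Q̂ = -10 + 4.7·9 = 32.3; r = 34.7 − 32.3 = 2.4
N=10: Q̂ = -10 + 4.7·10 = 37; r = 34.8 − 37 = -2.2
Signs: − + + −
Runs: −×1, +×2, −×1 → 3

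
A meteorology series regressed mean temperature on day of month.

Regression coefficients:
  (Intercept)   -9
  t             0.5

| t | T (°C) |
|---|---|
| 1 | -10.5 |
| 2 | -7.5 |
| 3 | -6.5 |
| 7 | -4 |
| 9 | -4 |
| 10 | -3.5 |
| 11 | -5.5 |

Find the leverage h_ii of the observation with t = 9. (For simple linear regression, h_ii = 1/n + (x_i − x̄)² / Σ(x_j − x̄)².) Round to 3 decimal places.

h = 0.224

t̄ = (1 + 2 + 3 + 7 + 9 + 10 + 11)/7 = 6.14286
Σ(t − t̄)² = 26.449 + 17.1633 + 9.87755 + 0.734694 + 8.16327 + 14.8776 + 23.5918 = 100.857
h = 1/7 + (2.85714)²/100.857 = 0.142857 + 0.0809389 = 0.224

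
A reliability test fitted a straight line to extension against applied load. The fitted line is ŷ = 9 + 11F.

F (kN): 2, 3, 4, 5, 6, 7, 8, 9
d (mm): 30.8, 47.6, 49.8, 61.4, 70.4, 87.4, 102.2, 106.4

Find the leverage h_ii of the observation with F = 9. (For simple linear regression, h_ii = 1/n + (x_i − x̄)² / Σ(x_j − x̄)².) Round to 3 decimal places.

F̄ = (2 + 3 + 4 + 5 + 6 + 7 + 8 + 9)/8 = 5.5
Σ(F − F̄)² = 12.25 + 6.25 + 2.25 + 0.25 + 0.25 + 2.25 + 6.25 + 12.25 = 42
h = 1/8 + (3.5)²/42 = 0.125 + 0.291667 = 0.417

h = 0.417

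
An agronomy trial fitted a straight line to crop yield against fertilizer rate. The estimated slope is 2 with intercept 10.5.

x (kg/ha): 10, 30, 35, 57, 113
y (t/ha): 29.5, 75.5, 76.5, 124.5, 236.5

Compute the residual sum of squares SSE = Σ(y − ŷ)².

x=10: ŷ = 10.5 + 2·10 = 30.5; r = 29.5 − 30.5 = -1
x=30: ŷ = 10.5 + 2·30 = 70.5; r = 75.5 − 70.5 = 5
x=35: ŷ = 10.5 + 2·35 = 80.5; r = 76.5 − 80.5 = -4
x=57: ŷ = 10.5 + 2·57 = 124.5; r = 124.5 − 124.5 = 0
x=113: ŷ = 10.5 + 2·113 = 236.5; r = 236.5 − 236.5 = 0
SSE = 1 + 25 + 16 + 0 + 0 = 42

SSE = 42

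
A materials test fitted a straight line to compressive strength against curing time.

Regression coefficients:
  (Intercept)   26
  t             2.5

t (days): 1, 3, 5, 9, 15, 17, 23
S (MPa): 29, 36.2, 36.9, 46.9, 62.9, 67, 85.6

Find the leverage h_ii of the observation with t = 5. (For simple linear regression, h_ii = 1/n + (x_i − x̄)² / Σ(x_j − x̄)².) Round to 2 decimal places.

h = 0.22

t̄ = (1 + 3 + 5 + 9 + 15 + 17 + 23)/7 = 10.4286
Σ(t − t̄)² = 88.898 + 55.1837 + 29.4694 + 2.04082 + 20.898 + 43.1837 + 158.041 = 397.714
h = 1/7 + (-5.42857)²/397.714 = 0.142857 + 0.0740969 = 0.22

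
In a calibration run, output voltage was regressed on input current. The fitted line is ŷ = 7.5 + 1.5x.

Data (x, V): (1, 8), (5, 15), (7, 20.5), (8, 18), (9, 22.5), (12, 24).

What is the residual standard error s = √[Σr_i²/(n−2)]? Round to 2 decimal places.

x=1: ŷ = 7.5 + 1.5·1 = 9; r = 8 − 9 = -1
x=5: ŷ = 7.5 + 1.5·5 = 15; r = 15 − 15 = 0
x=7: ŷ = 7.5 + 1.5·7 = 18; r = 20.5 − 18 = 2.5
x=8: ŷ = 7.5 + 1.5·8 = 19.5; r = 18 − 19.5 = -1.5
x=9: ŷ = 7.5 + 1.5·9 = 21; r = 22.5 − 21 = 1.5
x=12: ŷ = 7.5 + 1.5·12 = 25.5; r = 24 − 25.5 = -1.5
SSE = 1 + 0 + 6.25 + 2.25 + 2.25 + 2.25 = 14
s = √(14/4) = √3.5 ≈ 1.87

s = 1.87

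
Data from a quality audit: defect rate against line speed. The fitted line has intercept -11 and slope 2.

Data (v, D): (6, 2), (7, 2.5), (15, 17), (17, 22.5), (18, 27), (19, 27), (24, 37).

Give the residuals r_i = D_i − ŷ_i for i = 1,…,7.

v=6: ŷ = -11 + 2·6 = 1; r = 2 − 1 = 1
v=7: ŷ = -11 + 2·7 = 3; r = 2.5 − 3 = -0.5
v=15: ŷ = -11 + 2·15 = 19; r = 17 − 19 = -2
v=17: ŷ = -11 + 2·17 = 23; r = 22.5 − 23 = -0.5
v=18: ŷ = -11 + 2·18 = 25; r = 27 − 25 = 2
v=19: ŷ = -11 + 2·19 = 27; r = 27 − 27 = 0
v=24: ŷ = -11 + 2·24 = 37; r = 37 − 37 = 0

1, -0.5, -2, -0.5, 2, 0, 0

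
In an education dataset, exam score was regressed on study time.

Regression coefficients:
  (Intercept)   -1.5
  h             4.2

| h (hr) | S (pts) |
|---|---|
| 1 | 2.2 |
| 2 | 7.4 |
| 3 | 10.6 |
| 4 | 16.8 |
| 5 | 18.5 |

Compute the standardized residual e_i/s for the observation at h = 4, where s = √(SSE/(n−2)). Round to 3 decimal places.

h=1: ŷ = -1.5 + 4.2·1 = 2.7; e = 2.2 − 2.7 = -0.5
h=2: ŷ = -1.5 + 4.2·2 = 6.9; e = 7.4 − 6.9 = 0.5
h=3: ŷ = -1.5 + 4.2·3 = 11.1; e = 10.6 − 11.1 = -0.5
h=4: ŷ = -1.5 + 4.2·4 = 15.3; e = 16.8 − 15.3 = 1.5
h=5: ŷ = -1.5 + 4.2·5 = 19.5; e = 18.5 − 19.5 = -1
SSE = 0.25 + 0.25 + 0.25 + 2.25 + 1 = 4
s = √(4/3) = 1.1547
e/s = 1.5 / 1.1547 = 1.299

1.299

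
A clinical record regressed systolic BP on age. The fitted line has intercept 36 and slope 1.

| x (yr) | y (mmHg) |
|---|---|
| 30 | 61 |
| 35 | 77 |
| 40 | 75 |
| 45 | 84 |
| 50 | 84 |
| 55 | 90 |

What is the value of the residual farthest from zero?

e = 6

x=30: ŷ = 36 + 30 = 66; e = 61 − 66 = -5
x=35: ŷ = 36 + 35 = 71; e = 77 − 71 = 6
x=40: ŷ = 36 + 40 = 76; e = 75 − 76 = -1
x=45: ŷ = 36 + 45 = 81; e = 84 − 81 = 3
x=50: ŷ = 36 + 50 = 86; e = 84 − 86 = -2
x=55: ŷ = 36 + 55 = 91; e = 90 − 91 = -1
Largest |e| is 6 at x = 35, residual 6.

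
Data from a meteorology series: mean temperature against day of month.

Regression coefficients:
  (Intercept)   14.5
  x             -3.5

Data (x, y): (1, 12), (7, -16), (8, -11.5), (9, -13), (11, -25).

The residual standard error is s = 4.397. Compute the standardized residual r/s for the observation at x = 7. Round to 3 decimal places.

ŷ = 14.5 − 3.5·7 = -10
r = -16 − (-10) = -6
r/s = -6 / 4.397 = -1.365

-1.365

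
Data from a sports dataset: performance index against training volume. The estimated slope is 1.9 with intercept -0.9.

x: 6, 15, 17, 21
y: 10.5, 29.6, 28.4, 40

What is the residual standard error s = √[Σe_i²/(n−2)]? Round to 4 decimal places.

s = 2.6458

x=6: ŷ = -0.9 + 1.9·6 = 10.5; e = 10.5 − 10.5 = 0
x=15: ŷ = -0.9 + 1.9·15 = 27.6; e = 29.6 − 27.6 = 2
x=17: ŷ = -0.9 + 1.9·17 = 31.4; e = 28.4 − 31.4 = -3
x=21: ŷ = -0.9 + 1.9·21 = 39; e = 40 − 39 = 1
SSE = 0 + 4 + 9 + 1 = 14
s = √(14/2) = √7 ≈ 2.6458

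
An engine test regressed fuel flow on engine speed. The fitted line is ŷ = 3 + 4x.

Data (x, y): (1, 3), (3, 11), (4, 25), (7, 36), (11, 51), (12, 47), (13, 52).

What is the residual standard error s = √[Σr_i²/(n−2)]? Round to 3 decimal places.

x=1: ŷ = 3 + 4·1 = 7; r = 3 − 7 = -4
x=3: ŷ = 3 + 4·3 = 15; r = 11 − 15 = -4
x=4: ŷ = 3 + 4·4 = 19; r = 25 − 19 = 6
x=7: ŷ = 3 + 4·7 = 31; r = 36 − 31 = 5
x=11: ŷ = 3 + 4·11 = 47; r = 51 − 47 = 4
x=12: ŷ = 3 + 4·12 = 51; r = 47 − 51 = -4
x=13: ŷ = 3 + 4·13 = 55; r = 52 − 55 = -3
SSE = 16 + 16 + 36 + 25 + 16 + 16 + 9 = 134
s = √(134/5) = √26.8 ≈ 5.177

s = 5.177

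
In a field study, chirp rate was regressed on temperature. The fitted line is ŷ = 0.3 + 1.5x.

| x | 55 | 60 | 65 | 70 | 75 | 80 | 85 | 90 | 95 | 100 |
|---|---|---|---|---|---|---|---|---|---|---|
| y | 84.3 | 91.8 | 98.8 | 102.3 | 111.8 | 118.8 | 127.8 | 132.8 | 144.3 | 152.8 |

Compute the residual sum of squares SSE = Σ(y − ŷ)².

x=55: ŷ = 0.3 + 1.5·55 = 82.8; r = 84.3 − 82.8 = 1.5
x=60: ŷ = 0.3 + 1.5·60 = 90.3; r = 91.8 − 90.3 = 1.5
x=65: ŷ = 0.3 + 1.5·65 = 97.8; r = 98.8 − 97.8 = 1
x=70: ŷ = 0.3 + 1.5·70 = 105.3; r = 102.3 − 105.3 = -3
x=75: ŷ = 0.3 + 1.5·75 = 112.8; r = 111.8 − 112.8 = -1
x=80: ŷ = 0.3 + 1.5·80 = 120.3; r = 118.8 − 120.3 = -1.5
x=85: ŷ = 0.3 + 1.5·85 = 127.8; r = 127.8 − 127.8 = 0
x=90: ŷ = 0.3 + 1.5·90 = 135.3; r = 132.8 − 135.3 = -2.5
x=95: ŷ = 0.3 + 1.5·95 = 142.8; r = 144.3 − 142.8 = 1.5
x=100: ŷ = 0.3 + 1.5·100 = 150.3; r = 152.8 − 150.3 = 2.5
SSE = 2.25 + 2.25 + 1 + 9 + 1 + 2.25 + 0 + 6.25 + 2.25 + 6.25 = 32.5

SSE = 32.5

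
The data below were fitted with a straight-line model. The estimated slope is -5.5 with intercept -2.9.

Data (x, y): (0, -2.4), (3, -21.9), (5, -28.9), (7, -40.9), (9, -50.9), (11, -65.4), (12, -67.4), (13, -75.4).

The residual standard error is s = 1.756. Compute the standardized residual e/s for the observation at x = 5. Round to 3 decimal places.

0.854

ŷ = -2.9 − 5.5·5 = -30.4
e = -28.9 − (-30.4) = 1.5
e/s = 1.5 / 1.756 = 0.854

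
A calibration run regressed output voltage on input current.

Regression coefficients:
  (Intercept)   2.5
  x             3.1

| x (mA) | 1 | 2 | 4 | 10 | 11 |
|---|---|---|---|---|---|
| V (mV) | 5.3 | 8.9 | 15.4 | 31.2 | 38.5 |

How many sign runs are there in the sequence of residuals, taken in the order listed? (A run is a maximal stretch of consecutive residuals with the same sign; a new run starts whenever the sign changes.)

x=1: ŷ = 2.5 + 3.1·1 = 5.6; r = 5.3 − 5.6 = -0.3
x=2: ŷ = 2.5 + 3.1·2 = 8.7; r = 8.9 − 8.7 = 0.2
x=4: ŷ = 2.5 + 3.1·4 = 14.9; r = 15.4 − 14.9 = 0.5
x=10: ŷ = 2.5 + 3.1·10 = 33.5; r = 31.2 − 33.5 = -2.3
x=11: ŷ = 2.5 + 3.1·11 = 36.6; r = 38.5 − 36.6 = 1.9
Signs: − + + − +
Runs: −×1, +×2, −×1, +×1 → 4

4 runs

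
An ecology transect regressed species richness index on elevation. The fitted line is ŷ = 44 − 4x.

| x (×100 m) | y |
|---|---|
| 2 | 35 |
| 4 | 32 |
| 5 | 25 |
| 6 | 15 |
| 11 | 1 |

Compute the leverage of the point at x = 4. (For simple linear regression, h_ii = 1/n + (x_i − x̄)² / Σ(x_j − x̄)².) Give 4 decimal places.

h = 0.2566

x̄ = (2 + 4 + 5 + 6 + 11)/5 = 5.6
Σ(x − x̄)² = 12.96 + 2.56 + 0.36 + 0.16 + 29.16 = 45.2
h = 1/5 + (-1.6)²/45.2 = 0.2 + 0.0566372 = 0.2566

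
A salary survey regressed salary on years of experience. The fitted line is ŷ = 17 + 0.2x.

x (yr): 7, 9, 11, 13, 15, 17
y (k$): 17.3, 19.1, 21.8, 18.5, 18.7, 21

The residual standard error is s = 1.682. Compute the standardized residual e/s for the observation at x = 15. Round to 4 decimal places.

-0.7729

ŷ = 17 + 0.2·15 = 20
e = 18.7 − 20 = -1.3
e/s = -1.3 / 1.682 = -0.7729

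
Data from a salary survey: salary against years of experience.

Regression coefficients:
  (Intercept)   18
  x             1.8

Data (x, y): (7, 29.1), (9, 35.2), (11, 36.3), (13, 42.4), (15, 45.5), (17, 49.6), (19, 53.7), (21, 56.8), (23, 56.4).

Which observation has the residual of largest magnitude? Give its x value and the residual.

x=7: ŷ = 18 + 1.8·7 = 30.6; r = 29.1 − 30.6 = -1.5
x=9: ŷ = 18 + 1.8·9 = 34.2; r = 35.2 − 34.2 = 1
x=11: ŷ = 18 + 1.8·11 = 37.8; r = 36.3 − 37.8 = -1.5
x=13: ŷ = 18 + 1.8·13 = 41.4; r = 42.4 − 41.4 = 1
x=15: ŷ = 18 + 1.8·15 = 45; r = 45.5 − 45 = 0.5
x=17: ŷ = 18 + 1.8·17 = 48.6; r = 49.6 − 48.6 = 1
x=19: ŷ = 18 + 1.8·19 = 52.2; r = 53.7 − 52.2 = 1.5
x=21: ŷ = 18 + 1.8·21 = 55.8; r = 56.8 − 55.8 = 1
x=23: ŷ = 18 + 1.8·23 = 59.4; r = 56.4 − 59.4 = -3
Largest |r| is 3 at x = 23, residual -3.

x = 23, r = -3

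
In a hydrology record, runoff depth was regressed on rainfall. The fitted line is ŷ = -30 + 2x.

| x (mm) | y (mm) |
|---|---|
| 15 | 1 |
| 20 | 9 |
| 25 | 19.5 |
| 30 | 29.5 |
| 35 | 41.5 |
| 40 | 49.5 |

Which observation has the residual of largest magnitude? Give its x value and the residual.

x = 35, e = 1.5

x=15: ŷ = -30 + 2·15 = 0; e = 1 − 0 = 1
x=20: ŷ = -30 + 2·20 = 10; e = 9 − 10 = -1
x=25: ŷ = -30 + 2·25 = 20; e = 19.5 − 20 = -0.5
x=30: ŷ = -30 + 2·30 = 30; e = 29.5 − 30 = -0.5
x=35: ŷ = -30 + 2·35 = 40; e = 41.5 − 40 = 1.5
x=40: ŷ = -30 + 2·40 = 50; e = 49.5 − 50 = -0.5
Largest |e| is 1.5 at x = 35, residual 1.5.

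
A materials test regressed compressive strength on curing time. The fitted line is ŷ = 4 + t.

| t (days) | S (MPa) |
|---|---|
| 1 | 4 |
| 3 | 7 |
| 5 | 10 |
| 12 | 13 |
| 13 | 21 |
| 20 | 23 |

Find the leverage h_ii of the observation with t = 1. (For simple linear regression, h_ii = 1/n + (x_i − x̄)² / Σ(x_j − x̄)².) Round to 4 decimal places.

t̄ = (1 + 3 + 5 + 12 + 13 + 20)/6 = 9
Σ(t − t̄)² = 64 + 36 + 16 + 9 + 16 + 121 = 262
h = 1/6 + (-8)²/262 = 0.166667 + 0.244275 = 0.4109

h = 0.4109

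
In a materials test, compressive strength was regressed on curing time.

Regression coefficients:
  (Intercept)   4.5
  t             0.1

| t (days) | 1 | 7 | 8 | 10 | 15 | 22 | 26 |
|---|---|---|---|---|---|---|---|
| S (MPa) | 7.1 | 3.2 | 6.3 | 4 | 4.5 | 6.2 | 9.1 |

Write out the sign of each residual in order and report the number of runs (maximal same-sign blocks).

t=1: ŷ = 4.5 + 0.1·1 = 4.6; e = 7.1 − 4.6 = 2.5
t=7: ŷ = 4.5 + 0.1·7 = 5.2; e = 3.2 − 5.2 = -2
t=8: ŷ = 4.5 + 0.1·8 = 5.3; e = 6.3 − 5.3 = 1
t=10: ŷ = 4.5 + 0.1·10 = 5.5; e = 4 − 5.5 = -1.5
t=15: ŷ = 4.5 + 0.1·15 = 6; e = 4.5 − 6 = -1.5
t=22: ŷ = 4.5 + 0.1·22 = 6.7; e = 6.2 − 6.7 = -0.5
t=26: ŷ = 4.5 + 0.1·26 = 7.1; e = 9.1 − 7.1 = 2
Signs: + − + − − − +
Runs: +×1, −×1, +×1, −×3, +×1 → 5

5 runs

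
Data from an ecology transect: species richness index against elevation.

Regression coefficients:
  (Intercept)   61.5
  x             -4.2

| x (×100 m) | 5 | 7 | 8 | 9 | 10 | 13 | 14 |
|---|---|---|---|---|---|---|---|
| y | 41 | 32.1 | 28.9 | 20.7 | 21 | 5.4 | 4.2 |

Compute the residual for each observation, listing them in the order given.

0.5, 0, 1, -3, 1.5, -1.5, 1.5

x=5: ŷ = 61.5 − 4.2·5 = 40.5; e = 41 − 40.5 = 0.5
x=7: ŷ = 61.5 − 4.2·7 = 32.1; e = 32.1 − 32.1 = 0
x=8: ŷ = 61.5 − 4.2·8 = 27.9; e = 28.9 − 27.9 = 1
x=9: ŷ = 61.5 − 4.2·9 = 23.7; e = 20.7 − 23.7 = -3
x=10: ŷ = 61.5 − 4.2·10 = 19.5; e = 21 − 19.5 = 1.5
x=13: ŷ = 61.5 − 4.2·13 = 6.9; e = 5.4 − 6.9 = -1.5
x=14: ŷ = 61.5 − 4.2·14 = 2.7; e = 4.2 − 2.7 = 1.5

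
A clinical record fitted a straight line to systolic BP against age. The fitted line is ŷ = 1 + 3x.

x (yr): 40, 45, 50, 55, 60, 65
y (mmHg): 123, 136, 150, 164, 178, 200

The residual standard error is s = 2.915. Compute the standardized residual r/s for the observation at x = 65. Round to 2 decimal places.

ŷ = 1 + 3·65 = 196
r = 200 − 196 = 4
r/s = 4 / 2.915 = 1.37

1.37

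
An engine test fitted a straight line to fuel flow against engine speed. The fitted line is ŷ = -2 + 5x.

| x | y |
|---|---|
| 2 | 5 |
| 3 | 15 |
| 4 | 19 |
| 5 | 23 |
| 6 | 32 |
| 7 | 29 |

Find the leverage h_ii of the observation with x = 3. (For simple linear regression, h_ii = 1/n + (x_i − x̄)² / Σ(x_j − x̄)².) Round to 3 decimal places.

h = 0.295

x̄ = (2 + 3 + 4 + 5 + 6 + 7)/6 = 4.5
Σ(x − x̄)² = 6.25 + 2.25 + 0.25 + 0.25 + 2.25 + 6.25 = 17.5
h = 1/6 + (-1.5)²/17.5 = 0.166667 + 0.128571 = 0.295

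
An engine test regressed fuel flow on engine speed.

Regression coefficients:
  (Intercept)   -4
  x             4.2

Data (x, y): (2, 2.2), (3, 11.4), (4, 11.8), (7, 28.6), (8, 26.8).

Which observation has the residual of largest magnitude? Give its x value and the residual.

x=2: ŷ = -4 + 4.2·2 = 4.4; e = 2.2 − 4.4 = -2.2
x=3: ŷ = -4 + 4.2·3 = 8.6; e = 11.4 − 8.6 = 2.8
x=4: ŷ = -4 + 4.2·4 = 12.8; e = 11.8 − 12.8 = -1
x=7: ŷ = -4 + 4.2·7 = 25.4; e = 28.6 − 25.4 = 3.2
x=8: ŷ = -4 + 4.2·8 = 29.6; e = 26.8 − 29.6 = -2.8
Largest |e| is 3.2 at x = 7, residual 3.2.

x = 7, e = 3.2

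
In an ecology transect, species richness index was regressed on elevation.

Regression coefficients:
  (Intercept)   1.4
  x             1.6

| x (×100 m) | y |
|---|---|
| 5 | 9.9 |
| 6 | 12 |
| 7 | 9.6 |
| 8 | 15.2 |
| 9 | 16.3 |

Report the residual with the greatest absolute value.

x=5: ŷ = 1.4 + 1.6·5 = 9.4; r = 9.9 − 9.4 = 0.5
x=6: ŷ = 1.4 + 1.6·6 = 11; r = 12 − 11 = 1
x=7: ŷ = 1.4 + 1.6·7 = 12.6; r = 9.6 − 12.6 = -3
x=8: ŷ = 1.4 + 1.6·8 = 14.2; r = 15.2 − 14.2 = 1
x=9: ŷ = 1.4 + 1.6·9 = 15.8; r = 16.3 − 15.8 = 0.5
Largest |r| is 3 at x = 7, residual -3.

r = -3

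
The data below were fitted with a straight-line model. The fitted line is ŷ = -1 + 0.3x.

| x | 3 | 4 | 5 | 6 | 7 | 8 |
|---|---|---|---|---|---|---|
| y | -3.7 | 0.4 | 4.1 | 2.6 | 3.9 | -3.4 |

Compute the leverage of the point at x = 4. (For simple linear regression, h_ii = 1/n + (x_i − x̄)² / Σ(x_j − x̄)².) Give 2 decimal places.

h = 0.30

x̄ = (3 + 4 + 5 + 6 + 7 + 8)/6 = 5.5
Σ(x − x̄)² = 6.25 + 2.25 + 0.25 + 0.25 + 2.25 + 6.25 = 17.5
h = 1/6 + (-1.5)²/17.5 = 0.166667 + 0.128571 = 0.30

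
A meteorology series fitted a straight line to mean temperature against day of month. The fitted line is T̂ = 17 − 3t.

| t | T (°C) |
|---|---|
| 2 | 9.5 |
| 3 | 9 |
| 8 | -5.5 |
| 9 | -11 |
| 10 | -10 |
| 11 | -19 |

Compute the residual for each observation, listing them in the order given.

t=2: T̂ = 17 − 3·2 = 11; e = 9.5 − 11 = -1.5
t=3: T̂ = 17 − 3·3 = 8; e = 9 − 8 = 1
t=8: T̂ = 17 − 3·8 = -7; e = -5.5 − (-7) = 1.5
t=9: T̂ = 17 − 3·9 = -10; e = -11 − (-10) = -1
t=10: T̂ = 17 − 3·10 = -13; e = -10 − (-13) = 3
t=11: T̂ = 17 − 3·11 = -16; e = -19 − (-16) = -3

-1.5, 1, 1.5, -1, 3, -3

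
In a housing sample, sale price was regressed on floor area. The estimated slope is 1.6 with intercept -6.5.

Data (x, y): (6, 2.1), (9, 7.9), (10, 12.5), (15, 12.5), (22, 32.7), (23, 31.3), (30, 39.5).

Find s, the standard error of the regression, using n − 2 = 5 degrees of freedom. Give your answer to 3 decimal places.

s = 3.347

x=6: ŷ = -6.5 + 1.6·6 = 3.1; e = 2.1 − 3.1 = -1
x=9: ŷ = -6.5 + 1.6·9 = 7.9; e = 7.9 − 7.9 = 0
x=10: ŷ = -6.5 + 1.6·10 = 9.5; e = 12.5 − 9.5 = 3
x=15: ŷ = -6.5 + 1.6·15 = 17.5; e = 12.5 − 17.5 = -5
x=22: ŷ = -6.5 + 1.6·22 = 28.7; e = 32.7 − 28.7 = 4
x=23: ŷ = -6.5 + 1.6·23 = 30.3; e = 31.3 − 30.3 = 1
x=30: ŷ = -6.5 + 1.6·30 = 41.5; e = 39.5 − 41.5 = -2
SSE = 1 + 0 + 9 + 25 + 16 + 1 + 4 = 56
s = √(56/5) = √11.2 ≈ 3.347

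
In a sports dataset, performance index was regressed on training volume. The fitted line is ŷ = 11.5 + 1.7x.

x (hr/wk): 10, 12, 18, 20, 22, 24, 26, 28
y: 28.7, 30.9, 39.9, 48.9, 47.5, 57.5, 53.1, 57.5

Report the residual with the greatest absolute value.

x=10: ŷ = 11.5 + 1.7·10 = 28.5; e = 28.7 − 28.5 = 0.2
x=12: ŷ = 11.5 + 1.7·12 = 31.9; e = 30.9 − 31.9 = -1
x=18: ŷ = 11.5 + 1.7·18 = 42.1; e = 39.9 − 42.1 = -2.2
x=20: ŷ = 11.5 + 1.7·20 = 45.5; e = 48.9 − 45.5 = 3.4
x=22: ŷ = 11.5 + 1.7·22 = 48.9; e = 47.5 − 48.9 = -1.4
x=24: ŷ = 11.5 + 1.7·24 = 52.3; e = 57.5 − 52.3 = 5.2
x=26: ŷ = 11.5 + 1.7·26 = 55.7; e = 53.1 − 55.7 = -2.6
x=28: ŷ = 11.5 + 1.7·28 = 59.1; e = 57.5 − 59.1 = -1.6
Largest |e| is 5.2 at x = 24, residual 5.2.

e = 5.2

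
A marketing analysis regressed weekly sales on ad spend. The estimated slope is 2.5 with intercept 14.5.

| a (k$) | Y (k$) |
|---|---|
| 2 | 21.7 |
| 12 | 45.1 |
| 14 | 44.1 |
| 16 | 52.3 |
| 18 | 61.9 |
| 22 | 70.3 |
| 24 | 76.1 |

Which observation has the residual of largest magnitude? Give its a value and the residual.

a = 14, e = -5.4

a=2: ŷ = 14.5 + 2.5·2 = 19.5; e = 21.7 − 19.5 = 2.2
a=12: ŷ = 14.5 + 2.5·12 = 44.5; e = 45.1 − 44.5 = 0.6
a=14: ŷ = 14.5 + 2.5·14 = 49.5; e = 44.1 − 49.5 = -5.4
a=16: ŷ = 14.5 + 2.5·16 = 54.5; e = 52.3 − 54.5 = -2.2
a=18: ŷ = 14.5 + 2.5·18 = 59.5; e = 61.9 − 59.5 = 2.4
a=22: ŷ = 14.5 + 2.5·22 = 69.5; e = 70.3 − 69.5 = 0.8
a=24: ŷ = 14.5 + 2.5·24 = 74.5; e = 76.1 − 74.5 = 1.6
Largest |e| is 5.4 at a = 14, residual -5.4.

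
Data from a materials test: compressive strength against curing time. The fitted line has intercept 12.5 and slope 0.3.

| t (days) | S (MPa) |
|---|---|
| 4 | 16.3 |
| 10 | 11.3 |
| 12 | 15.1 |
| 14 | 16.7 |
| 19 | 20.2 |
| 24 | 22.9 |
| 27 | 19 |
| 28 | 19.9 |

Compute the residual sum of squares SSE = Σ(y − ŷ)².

t=4: Ŝ = 12.5 + 0.3·4 = 13.7; r = 16.3 − 13.7 = 2.6
t=10: Ŝ = 12.5 + 0.3·10 = 15.5; r = 11.3 − 15.5 = -4.2
t=12: Ŝ = 12.5 + 0.3·12 = 16.1; r = 15.1 − 16.1 = -1
t=14: Ŝ = 12.5 + 0.3·14 = 16.7; r = 16.7 − 16.7 = 0
t=19: Ŝ = 12.5 + 0.3·19 = 18.2; r = 20.2 − 18.2 = 2
t=24: Ŝ = 12.5 + 0.3·24 = 19.7; r = 22.9 − 19.7 = 3.2
t=27: Ŝ = 12.5 + 0.3·27 = 20.6; r = 19 − 20.6 = -1.6
t=28: Ŝ = 12.5 + 0.3·28 = 20.9; r = 19.9 − 20.9 = -1
SSE = 6.76 + 17.64 + 1 + 0 + 4 + 10.24 + 2.56 + 1 = 43.2

SSE = 43.2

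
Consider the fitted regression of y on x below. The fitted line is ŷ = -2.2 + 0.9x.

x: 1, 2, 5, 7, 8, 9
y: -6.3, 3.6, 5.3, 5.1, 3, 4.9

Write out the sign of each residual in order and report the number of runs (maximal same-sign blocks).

3 runs

x=1: ŷ = -2.2 + 0.9·1 = -1.3; r = -6.3 − (-1.3) = -5
x=2: ŷ = -2.2 + 0.9·2 = -0.4; r = 3.6 − (-0.4) = 4
x=5: ŷ = -2.2 + 0.9·5 = 2.3; r = 5.3 − 2.3 = 3
x=7: ŷ = -2.2 + 0.9·7 = 4.1; r = 5.1 − 4.1 = 1
x=8: ŷ = -2.2 + 0.9·8 = 5; r = 3 − 5 = -2
x=9: ŷ = -2.2 + 0.9·9 = 5.9; r = 4.9 − 5.9 = -1
Signs: − + + + − −
Runs: −×1, +×3, −×2 → 3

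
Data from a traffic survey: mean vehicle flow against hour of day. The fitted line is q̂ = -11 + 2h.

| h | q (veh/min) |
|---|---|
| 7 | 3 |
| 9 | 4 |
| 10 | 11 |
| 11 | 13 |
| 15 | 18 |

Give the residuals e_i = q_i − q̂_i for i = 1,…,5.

0, -3, 2, 2, -1

h=7: q̂ = -11 + 2·7 = 3; e = 3 − 3 = 0
h=9: q̂ = -11 + 2·9 = 7; e = 4 − 7 = -3
h=10: q̂ = -11 + 2·10 = 9; e = 11 − 9 = 2
h=11: q̂ = -11 + 2·11 = 11; e = 13 − 11 = 2
h=15: q̂ = -11 + 2·15 = 19; e = 18 − 19 = -1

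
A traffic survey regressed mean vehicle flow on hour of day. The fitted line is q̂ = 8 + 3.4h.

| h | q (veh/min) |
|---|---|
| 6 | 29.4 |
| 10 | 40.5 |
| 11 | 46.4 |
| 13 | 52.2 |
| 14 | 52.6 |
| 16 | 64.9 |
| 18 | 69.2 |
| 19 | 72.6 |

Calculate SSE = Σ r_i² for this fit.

SSE = 19.5

h=6: q̂ = 8 + 3.4·6 = 28.4; r = 29.4 − 28.4 = 1
h=10: q̂ = 8 + 3.4·10 = 42; r = 40.5 − 42 = -1.5
h=11: q̂ = 8 + 3.4·11 = 45.4; r = 46.4 − 45.4 = 1
h=13: q̂ = 8 + 3.4·13 = 52.2; r = 52.2 − 52.2 = 0
h=14: q̂ = 8 + 3.4·14 = 55.6; r = 52.6 − 55.6 = -3
h=16: q̂ = 8 + 3.4·16 = 62.4; r = 64.9 − 62.4 = 2.5
h=18: q̂ = 8 + 3.4·18 = 69.2; r = 69.2 − 69.2 = 0
h=19: q̂ = 8 + 3.4·19 = 72.6; r = 72.6 − 72.6 = 0
SSE = 1 + 2.25 + 1 + 0 + 9 + 6.25 + 0 + 0 = 19.5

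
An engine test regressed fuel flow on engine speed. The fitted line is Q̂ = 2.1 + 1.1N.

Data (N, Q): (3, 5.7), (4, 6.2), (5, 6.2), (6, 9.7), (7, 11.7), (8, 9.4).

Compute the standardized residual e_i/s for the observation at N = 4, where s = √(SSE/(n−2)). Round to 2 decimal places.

N=3: Q̂ = 2.1 + 1.1·3 = 5.4; e = 5.7 − 5.4 = 0.3
N=4: Q̂ = 2.1 + 1.1·4 = 6.5; e = 6.2 − 6.5 = -0.3
N=5: Q̂ = 2.1 + 1.1·5 = 7.6; e = 6.2 − 7.6 = -1.4
N=6: Q̂ = 2.1 + 1.1·6 = 8.7; e = 9.7 − 8.7 = 1
N=7: Q̂ = 2.1 + 1.1·7 = 9.8; e = 11.7 − 9.8 = 1.9
N=8: Q̂ = 2.1 + 1.1·8 = 10.9; e = 9.4 − 10.9 = -1.5
SSE = 0.09 + 0.09 + 1.96 + 1 + 3.61 + 2.25 = 9
s = √(9/4) = 1.5
e/s = -0.3 / 1.5 = -0.20

-0.20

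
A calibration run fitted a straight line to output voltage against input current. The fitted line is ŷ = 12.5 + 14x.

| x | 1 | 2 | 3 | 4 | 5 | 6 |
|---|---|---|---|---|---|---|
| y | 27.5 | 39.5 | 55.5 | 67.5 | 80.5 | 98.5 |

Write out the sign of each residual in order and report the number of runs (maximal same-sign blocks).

x=1: ŷ = 12.5 + 14·1 = 26.5; e = 27.5 − 26.5 = 1
x=2: ŷ = 12.5 + 14·2 = 40.5; e = 39.5 − 40.5 = -1
x=3: ŷ = 12.5 + 14·3 = 54.5; e = 55.5 − 54.5 = 1
x=4: ŷ = 12.5 + 14·4 = 68.5; e = 67.5 − 68.5 = -1
x=5: ŷ = 12.5 + 14·5 = 82.5; e = 80.5 − 82.5 = -2
x=6: ŷ = 12.5 + 14·6 = 96.5; e = 98.5 − 96.5 = 2
Signs: + − + − − +
Runs: +×1, −×1, +×1, −×2, +×1 → 5

5 runs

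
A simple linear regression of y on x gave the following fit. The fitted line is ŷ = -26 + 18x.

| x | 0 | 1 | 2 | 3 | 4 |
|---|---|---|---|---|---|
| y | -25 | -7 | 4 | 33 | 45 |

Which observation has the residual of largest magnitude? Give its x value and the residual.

x=0: ŷ = -26 + 18·0 = -26; r = -25 − (-26) = 1
x=1: ŷ = -26 + 18·1 = -8; r = -7 − (-8) = 1
x=2: ŷ = -26 + 18·2 = 10; r = 4 − 10 = -6
x=3: ŷ = -26 + 18·3 = 28; r = 33 − 28 = 5
x=4: ŷ = -26 + 18·4 = 46; r = 45 − 46 = -1
Largest |r| is 6 at x = 2, residual -6.

x = 2, r = -6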